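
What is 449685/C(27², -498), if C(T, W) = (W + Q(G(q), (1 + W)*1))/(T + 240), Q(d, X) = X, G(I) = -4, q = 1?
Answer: -87148953/199 ≈ -4.3793e+5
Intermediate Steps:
C(T, W) = (1 + 2*W)/(240 + T) (C(T, W) = (W + (1 + W)*1)/(T + 240) = (W + (1 + W))/(240 + T) = (1 + 2*W)/(240 + T))
449685/C(27², -498) = 449685/(((1 + 2*(-498))/(240 + 27²))) = 449685/(((1 - 996)/(240 + 729))) = 449685/((-995/969)) = 449685/(((1/969)*(-995))) = 449685/(-995/969) = 449685*(-969/995) = -87148953/199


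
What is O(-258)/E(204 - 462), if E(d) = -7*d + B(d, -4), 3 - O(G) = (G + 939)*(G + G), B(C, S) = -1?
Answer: 351399/1805 ≈ 194.68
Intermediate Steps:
O(G) = 3 - 2*G*(939 + G) (O(G) = 3 - (G + 939)*(G + G) = 3 - (939 + G)*2*G = 3 - 2*G*(939 + G))
E(d) = -1 - 7*d (E(d) = -7*d - 1 = -1 - 7*d)
O(-258)/E(204 - 462) = (3 - 1878*(-258) - 2*(-258)²)/(-1 - 7*(204 - 462)) = (3 + 484524 - 2*66564)/(-1 - 7*(-258)) = (3 + 484524 - 133128)/(-1 + 1806) = 351399/1805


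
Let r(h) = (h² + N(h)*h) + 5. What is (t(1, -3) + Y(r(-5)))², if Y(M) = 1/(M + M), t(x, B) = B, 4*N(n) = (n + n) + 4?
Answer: 50176/5625 ≈ 8.9202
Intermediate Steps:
N(n) = 1 + n/2 (N(n) = ((n + n) + 4)/4 = (2*n + 4)/4 = (4 + 2*n)/4 = 1 + n/2)
r(h) = 5 + h² + h*(1 + h/2) (r(h) = (h² + (1 + h/2)*h) + 5 = (h² + h*(1 + h/2)) + 5 = 5 + h² + h*(1 + h/2))
Y(M) = 1/(2*M)
(t(1, -3) + Y(r(-5)))² = (-3 + 1/(2*(5 - 5 + (3/2)*(-5)²)))² = (-3 + 1/(2*(5 - 5 + (3/2)*25)))² = (-3 + 1/(2*(5 - 5 + 75/2)))² = (-3 + 1/(2*(75/2)))² = (-3 + (½)*(2/75))² = (-3 + 1/75)² = (-224/75)² = 50176/5625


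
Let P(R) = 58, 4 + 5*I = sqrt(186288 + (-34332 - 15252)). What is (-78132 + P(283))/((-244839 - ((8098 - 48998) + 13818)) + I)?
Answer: 425030561930/1185461349817 + 6245920*sqrt(534)/1185461349817 ≈ 0.35866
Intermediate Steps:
I = -4/5 + 16*sqrt(534)/5 (I = -4/5 + sqrt(186288 + (-34332 - 15252))/5 = -4/5 + sqrt(186288 - 49584)/5 = -4/5 + sqrt(136704)/5 = -4/5 + (16*sqrt(534))/5 = -4/5 + 16*sqrt(534)/5 ≈ 73.147)
(-78132 + P(283))/((-244839 - ((8098 - 48998) + 13818)) + I) = (-78132 + 58)/((-244839 - ((8098 - 48998) + 13818)) + (-4/5 + 16*sqrt(534)/5)) = -78074/((-244839 - (-40900 + 13818)) + (-4/5 + 16*sqrt(534)/5)) = -78074/((-244839 - 1*(-27082)) + (-4/5 + 16*sqrt(534)/5)) = -78074/((-244839 + 27082) + (-4/5 + 16*sqrt(534)/5)) = -78074/(-217757 + (-4/5 + 16*sqrt(534)/5)) = -78074/(-1088789/5 + 16*sqrt(534)/5)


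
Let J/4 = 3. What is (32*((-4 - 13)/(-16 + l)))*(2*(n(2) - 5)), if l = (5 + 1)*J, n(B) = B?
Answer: 408/7 ≈ 58.286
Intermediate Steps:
J = 12 (J = 4*3 = 12)
l = 72 (l = (5 + 1)*12 = 6*12 = 72)
(32*((-4 - 13)/(-16 + l)))*(2*(n(2) - 5)) = (32*((-4 - 13)/(-16 + 72)))*(2*(2 - 5)) = (32*(-17/56))*(2*(-3)) = (32*(-17*1/56))*(-6) = (32*(-17/56))*(-6) = -68/7*(-6) = 408/7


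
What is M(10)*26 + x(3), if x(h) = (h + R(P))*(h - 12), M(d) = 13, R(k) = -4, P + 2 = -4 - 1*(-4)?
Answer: 347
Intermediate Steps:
P = -2 (P = -2 + (-4 - 1*(-4)) = -2 + (-4 + 4) = -2 + 0 = -2)
x(h) = (-12 + h)*(-4 + h) (x(h) = (h - 4)*(h - 12) = (-4 + h)*(-12 + h) = (-12 + h)*(-4 + h))
M(10)*26 + x(3) = 13*26 + (48 + 3² - 16*3) = 338 + (48 + 9 - 48) = 338 + 9 = 347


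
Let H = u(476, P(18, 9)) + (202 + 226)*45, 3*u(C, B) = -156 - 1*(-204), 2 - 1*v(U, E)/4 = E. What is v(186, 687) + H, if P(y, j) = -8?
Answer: 16536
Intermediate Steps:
v(U, E) = 8 - 4*E
u(C, B) = 16 (u(C, B) = (-156 - 1*(-204))/3 = (-156 + 204)/3 = (⅓)*48 = 16)
H = 19276 (H = 16 + (202 + 226)*45 = 16 + 428*45 = 16 + 19260 = 19276)
v(186, 687) + H = (8 - 4*687) + 19276 = (8 - 2748) + 19276 = -2740 + 19276 = 16536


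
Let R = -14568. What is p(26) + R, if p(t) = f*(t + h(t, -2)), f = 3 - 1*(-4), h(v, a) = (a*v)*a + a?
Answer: -13672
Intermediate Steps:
h(v, a) = a + v*a² (h(v, a) = v*a² + a = a + v*a²)
f = 7 (f = 3 + 4 = 7)
p(t) = -14 + 35*t (p(t) = 7*(t - 2*(1 - 2*t)) = 7*(t + (-2 + 4*t)) = 7*(-2 + 5*t) = -14 + 35*t)
p(26) + R = (-14 + 35*26) - 14568 = (-14 + 910) - 14568 = 896 - 14568 = -13672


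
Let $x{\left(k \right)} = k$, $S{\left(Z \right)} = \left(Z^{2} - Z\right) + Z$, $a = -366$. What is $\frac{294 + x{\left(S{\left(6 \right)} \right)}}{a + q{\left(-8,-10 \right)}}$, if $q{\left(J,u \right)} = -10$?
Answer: $- \frac{165}{188} \approx -0.87766$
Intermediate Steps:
$S{\left(Z \right)} = Z^{2}$
$\frac{294 + x{\left(S{\left(6 \right)} \right)}}{a + q{\left(-8,-10 \right)}} = \frac{294 + 6^{2}}{-366 - 10} = \frac{294 + 36}{-376} = 330 \left(- \frac{1}{376}\right) = - \frac{165}{188}$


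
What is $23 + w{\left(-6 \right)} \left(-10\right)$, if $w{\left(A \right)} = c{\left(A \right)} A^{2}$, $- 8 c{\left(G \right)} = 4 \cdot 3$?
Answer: $563$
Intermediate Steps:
$c{\left(G \right)} = - \frac{3}{2}$ ($c{\left(G \right)} = - \frac{4 \cdot 3}{8} = \left(- \frac{1}{8}\right) 12 = - \frac{3}{2}$)
$w{\left(A \right)} = - \frac{3 A^{2}}{2}$
$23 + w{\left(-6 \right)} \left(-10\right) = 23 + - \frac{3 \left(-6\right)^{2}}{2} \left(-10\right) = 23 + \left(- \frac{3}{2}\right) 36 \left(-10\right) = 23 - -540 = 23 + 540 = 563$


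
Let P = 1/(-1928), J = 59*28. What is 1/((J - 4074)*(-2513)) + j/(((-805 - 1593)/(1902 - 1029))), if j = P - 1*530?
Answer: 2714777242938571/14069959264592 ≈ 192.95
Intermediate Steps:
J = 1652
P = -1/1928 ≈ -0.00051867
j = -1021841/1928 (j = -1/1928 - 1*530 = -1/1928 - 530 = -1021841/1928 ≈ -530.00)
1/((J - 4074)*(-2513)) + j/(((-805 - 1593)/(1902 - 1029))) = 1/((1652 - 4074)*(-2513)) - 1021841*(1902 - 1029)/(-805 - 1593)/1928 = -1/2513/(-2422) - 1021841/(1928*((-2398/873))) = -1/2422*(-1/2513) - 1021841/(1928*((-2398*1/873))) = 1/6086486 - 1021841/(1928*(-2398/873)) = 1/6086486 - 1021841/1928*(-873/2398) = 1/6086486 + 892067193/4623344 = 2714777242938571/14069959264592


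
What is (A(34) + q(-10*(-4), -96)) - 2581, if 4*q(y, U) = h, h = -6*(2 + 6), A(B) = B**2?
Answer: -1437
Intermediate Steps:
h = -48 (h = -6*8 = -48)
q(y, U) = -12 (q(y, U) = (1/4)*(-48) = -12)
(A(34) + q(-10*(-4), -96)) - 2581 = (34**2 - 12) - 2581 = (1156 - 12) - 2581 = 1144 - 2581 = -1437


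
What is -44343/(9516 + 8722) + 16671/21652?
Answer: -328034469/197444588 ≈ -1.6614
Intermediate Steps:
-44343/(9516 + 8722) + 16671/21652 = -44343/18238 + 16671*(1/21652) = -44343*1/18238 + 16671/21652 = -44343/18238 + 16671/21652 = -328034469/197444588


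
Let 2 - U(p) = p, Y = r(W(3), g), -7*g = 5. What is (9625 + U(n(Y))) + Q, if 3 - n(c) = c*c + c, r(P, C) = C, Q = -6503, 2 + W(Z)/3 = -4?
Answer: 152919/49 ≈ 3120.8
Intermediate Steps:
g = -5/7 (g = -1/7*5 = -5/7 ≈ -0.71429)
W(Z) = -18 (W(Z) = -6 + 3*(-4) = -6 - 12 = -18)
Y = -5/7 ≈ -0.71429
n(c) = 3 - c - c**2 (n(c) = 3 - (c*c + c) = 3 - (c**2 + c) = 3 - (c + c**2) = 3 + (-c - c**2) = 3 - c - c**2)
U(p) = 2 - p
(9625 + U(n(Y))) + Q = (9625 + (2 - (3 - 1*(-5/7) - (-5/7)**2))) - 6503 = (9625 + (2 - (3 + 5/7 - 1*25/49))) - 6503 = (9625 + (2 - (3 + 5/7 - 25/49))) - 6503 = (9625 + (2 - 1*157/49)) - 6503 = (9625 + (2 - 157/49)) - 6503 = (9625 - 59/49) - 6503 = 471566/49 - 6503 = 152919/49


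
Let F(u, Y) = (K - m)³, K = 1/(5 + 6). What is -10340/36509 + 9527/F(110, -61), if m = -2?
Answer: 42074933423/40382273 ≈ 1041.9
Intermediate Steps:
K = 1/11 ≈ 0.090909
F(u, Y) = 12167/1331 (F(u, Y) = (1/11 - 1*(-2))³ = (1/11 + 2)³ = (23/11)³ = 12167/1331)
-10340/36509 + 9527/F(110, -61) = -10340/36509 + 9527/(12167/1331) = -10340*1/36509 + 9527*(1331/12167) = -940/3319 + 12680437/12167 = 42074933423/40382273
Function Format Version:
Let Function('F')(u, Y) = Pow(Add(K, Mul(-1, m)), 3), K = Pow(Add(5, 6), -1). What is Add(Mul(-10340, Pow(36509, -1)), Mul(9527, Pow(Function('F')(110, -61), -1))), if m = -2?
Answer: Rational(42074933423, 40382273) ≈ 1041.9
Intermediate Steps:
K = Rational(1, 11) (K = Pow(11, -1) = Rational(1, 11) ≈ 0.090909)
Function('F')(u, Y) = Rational(12167, 1331) (Function('F')(u, Y) = Pow(Add(Rational(1, 11), Mul(-1, -2)), 3) = Pow(Add(Rational(1, 11), 2), 3) = Pow(Rational(23, 11), 3) = Rational(12167, 1331))
Add(Mul(-10340, Pow(36509, -1)), Mul(9527, Pow(Function('F')(110, -61), -1))) = Add(Mul(-10340, Pow(36509, -1)), Mul(9527, Pow(Rational(12167, 1331), -1))) = Add(Mul(-10340, Rational(1, 36509)), Mul(9527, Rational(1331, 12167))) = Add(Rational(-940, 3319), Rational(12680437, 12167)) = Rational(42074933423, 40382273)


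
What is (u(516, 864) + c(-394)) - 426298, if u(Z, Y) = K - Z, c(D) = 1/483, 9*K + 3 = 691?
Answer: -618342715/1449 ≈ -4.2674e+5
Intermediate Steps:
K = 688/9 (K = -⅓ + (⅑)*691 = -⅓ + 691/9 = 688/9 ≈ 76.444)
c(D) = 1/483
u(Z, Y) = 688/9 - Z
(u(516, 864) + c(-394)) - 426298 = ((688/9 - 1*516) + 1/483) - 426298 = ((688/9 - 516) + 1/483) - 426298 = (-3956/9 + 1/483) - 426298 = -636913/1449 - 426298 = -618342715/1449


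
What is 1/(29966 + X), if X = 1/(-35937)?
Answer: 35937/1076888141 ≈ 3.3371e-5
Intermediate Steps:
X = -1/35937 ≈ -2.7826e-5
1/(29966 + X) = 1/(29966 - 1/35937) = 1/(1076888141/35937) = 35937/1076888141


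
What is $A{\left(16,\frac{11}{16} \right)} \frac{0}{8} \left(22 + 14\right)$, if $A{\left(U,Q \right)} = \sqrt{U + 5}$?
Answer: $0$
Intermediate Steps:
$A{\left(U,Q \right)} = \sqrt{5 + U}$
$A{\left(16,\frac{11}{16} \right)} \frac{0}{8} \left(22 + 14\right) = \sqrt{5 + 16} \cdot \frac{0}{8} \left(22 + 14\right) = \sqrt{21} \cdot 0 \cdot \frac{1}{8} \cdot 36 = \sqrt{21} \cdot 0 \cdot 36 = \sqrt{21} \cdot 0 = 0$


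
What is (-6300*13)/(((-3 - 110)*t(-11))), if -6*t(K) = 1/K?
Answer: 5405400/113 ≈ 47835.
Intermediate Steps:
t(K) = -1/(6*K)
(-6300*13)/(((-3 - 110)*t(-11))) = (-6300*13)/(((-3 - 110)*(-⅙/(-11)))) = -81900/((-(-113)*(-1)/(6*11))) = -81900/((-113*1/66)) = -81900/(-113/66) = -81900*(-66/113) = 5405400/113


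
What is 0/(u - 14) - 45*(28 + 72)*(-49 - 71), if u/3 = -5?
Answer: 540000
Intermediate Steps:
u = -15 (u = 3*(-5) = -15)
0/(u - 14) - 45*(28 + 72)*(-49 - 71) = 0/(-15 - 14) - 45*(28 + 72)*(-49 - 71) = 0/(-29) - 4500*(-120) = 0*(-1/29) - 45*(-12000) = 0 + 540000 = 540000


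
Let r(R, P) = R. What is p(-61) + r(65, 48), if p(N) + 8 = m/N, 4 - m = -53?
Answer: 3420/61 ≈ 56.066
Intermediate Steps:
m = 57 (m = 4 - 1*(-53) = 4 + 53 = 57)
p(N) = -8 + 57/N
p(-61) + r(65, 48) = (-8 + 57/(-61)) + 65 = (-8 + 57*(-1/61)) + 65 = (-8 - 57/61) + 65 = -545/61 + 65 = 3420/61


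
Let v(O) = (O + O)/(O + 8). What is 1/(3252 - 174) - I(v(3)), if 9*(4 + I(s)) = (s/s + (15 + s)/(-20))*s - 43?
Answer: 8160679/931095 ≈ 8.7646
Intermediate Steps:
v(O) = 2*O/(8 + O) (v(O) = (2*O)/(8 + O) = 2*O/(8 + O))
I(s) = -79/9 + s*(1/4 - s/20)/9 (I(s) = -4 + ((s/s + (15 + s)/(-20))*s - 43)/9 = -4 + ((1 + (15 + s)*(-1/20))*s - 43)/9 = -4 + ((1 + (-3/4 - s/20))*s - 43)/9 = -4 + ((1/4 - s/20)*s - 43)/9 = -4 + (s*(1/4 - s/20) - 43)/9 = -4 + (-43 + s*(1/4 - s/20))/9 = -4 + (-43/9 + s*(1/4 - s/20)/9) = -79/9 + s*(1/4 - s/20)/9)
1/(3252 - 174) - I(v(3)) = 1/(3252 - 174) - (-79/9 - 36/(8 + 3)**2/180 + (2*3/(8 + 3))/36) = 1/3078 - (-79/9 - (2*3/11)**2/180 + (2*3/11)/36) = 1/3078 - (-79/9 - (2*3*(1/11))**2/180 + (2*3*(1/11))/36) = 1/3078 - (-79/9 - (6/11)**2/180 + (1/36)*(6/11)) = 1/3078 - (-79/9 - 1/180*36/121 + 1/66) = 1/3078 - (-79/9 - 1/605 + 1/66) = 1/3078 - 1*(-95443/10890) = 1/3078 + 95443/10890 = 8160679/931095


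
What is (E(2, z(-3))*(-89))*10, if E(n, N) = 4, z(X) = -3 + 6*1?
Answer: -3560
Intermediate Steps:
z(X) = 3 (z(X) = -3 + 6 = 3)
(E(2, z(-3))*(-89))*10 = (4*(-89))*10 = -356*10 = -3560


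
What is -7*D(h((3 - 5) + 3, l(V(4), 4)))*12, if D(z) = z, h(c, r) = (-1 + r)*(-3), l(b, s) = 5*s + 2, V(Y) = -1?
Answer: 5292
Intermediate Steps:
l(b, s) = 2 + 5*s
h(c, r) = 3 - 3*r
-7*D(h((3 - 5) + 3, l(V(4), 4)))*12 = -7*(3 - 3*(2 + 5*4))*12 = -7*(3 - 3*(2 + 20))*12 = -7*(3 - 3*22)*12 = -7*(3 - 66)*12 = -7*(-63)*12 = 441*12 = 5292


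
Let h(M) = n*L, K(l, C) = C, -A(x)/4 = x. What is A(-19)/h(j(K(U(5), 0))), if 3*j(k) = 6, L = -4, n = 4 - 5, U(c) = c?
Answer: 19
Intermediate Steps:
A(x) = -4*x
n = -1
j(k) = 2 (j(k) = (⅓)*6 = 2)
h(M) = 4 (h(M) = -1*(-4) = 4)
A(-19)/h(j(K(U(5), 0))) = -4*(-19)/4 = 76*(¼) = 19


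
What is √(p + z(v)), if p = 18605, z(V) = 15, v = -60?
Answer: 14*√95 ≈ 136.46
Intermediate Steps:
√(p + z(v)) = √(18605 + 15) = √18620 = 14*√95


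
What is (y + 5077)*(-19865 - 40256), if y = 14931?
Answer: -1202900968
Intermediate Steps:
(y + 5077)*(-19865 - 40256) = (14931 + 5077)*(-19865 - 40256) = 20008*(-60121) = -1202900968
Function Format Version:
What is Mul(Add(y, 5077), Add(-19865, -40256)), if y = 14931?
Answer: -1202900968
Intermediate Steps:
Mul(Add(y, 5077), Add(-19865, -40256)) = Mul(Add(14931, 5077), Add(-19865, -40256)) = Mul(20008, -60121) = -1202900968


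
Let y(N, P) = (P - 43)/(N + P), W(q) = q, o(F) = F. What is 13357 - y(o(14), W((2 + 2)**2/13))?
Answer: 881743/66 ≈ 13360.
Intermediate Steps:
y(N, P) = (-43 + P)/(N + P)
13357 - y(o(14), W((2 + 2)**2/13)) = 13357 - (-43 + (2 + 2)**2/13)/(14 + (2 + 2)**2/13) = 13357 - (-43 + 4**2*(1/13))/(14 + 4**2*(1/13)) = 13357 - (-43 + 16*(1/13))/(14 + 16*(1/13)) = 13357 - (-43 + 16/13)/(14 + 16/13) = 13357 - (-543)/(198/13*13) = 13357 - 13*(-543)/(198*13) = 13357 - 1*(-181/66) = 13357 + 181/66 = 881743/66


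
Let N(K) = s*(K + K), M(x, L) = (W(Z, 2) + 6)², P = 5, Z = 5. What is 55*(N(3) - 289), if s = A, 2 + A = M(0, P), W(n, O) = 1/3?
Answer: -9955/3 ≈ -3318.3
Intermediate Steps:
W(n, O) = ⅓
M(x, L) = 361/9 (M(x, L) = (⅓ + 6)² = (19/3)² = 361/9)
A = 343/9 (A = -2 + 361/9 = 343/9 ≈ 38.111)
s = 343/9 ≈ 38.111
N(K) = 686*K/9 (N(K) = 343*(K + K)/9 = 343*(2*K)/9 = 686*K/9)
55*(N(3) - 289) = 55*((686/9)*3 - 289) = 55*(686/3 - 289) = 55*(-181/3) = -9955/3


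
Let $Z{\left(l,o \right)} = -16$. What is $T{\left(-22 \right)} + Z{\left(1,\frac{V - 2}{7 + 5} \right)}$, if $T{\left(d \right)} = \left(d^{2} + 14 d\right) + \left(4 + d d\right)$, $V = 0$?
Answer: $648$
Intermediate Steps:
$T{\left(d \right)} = 4 + 2 d^{2} + 14 d$ ($T{\left(d \right)} = \left(d^{2} + 14 d\right) + \left(4 + d^{2}\right) = 4 + 2 d^{2} + 14 d$)
$T{\left(-22 \right)} + Z{\left(1,\frac{V - 2}{7 + 5} \right)} = \left(4 + 2 \left(-22\right)^{2} + 14 \left(-22\right)\right) - 16 = \left(4 + 2 \cdot 484 - 308\right) - 16 = \left(4 + 968 - 308\right) - 16 = 664 - 16 = 648$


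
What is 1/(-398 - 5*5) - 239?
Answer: -101098/423 ≈ -239.00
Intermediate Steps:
1/(-398 - 5*5) - 239 = 1/(-398 - 25) - 239 = 1/(-423) - 239 = -1/423 - 239 = -101098/423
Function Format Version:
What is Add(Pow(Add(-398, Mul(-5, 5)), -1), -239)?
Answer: Rational(-101098, 423) ≈ -239.00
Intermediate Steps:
Add(Pow(Add(-398, Mul(-5, 5)), -1), -239) = Add(Pow(Add(-398, -25), -1), -239) = Add(Pow(-423, -1), -239) = Add(Rational(-1, 423), -239) = Rational(-101098, 423)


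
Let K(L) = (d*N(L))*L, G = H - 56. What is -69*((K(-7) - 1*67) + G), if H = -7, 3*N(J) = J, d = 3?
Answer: 5589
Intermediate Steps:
N(J) = J/3
G = -63 (G = -7 - 56 = -63)
K(L) = L² (K(L) = (3*(L/3))*L = L*L = L²)
-69*((K(-7) - 1*67) + G) = -69*(((-7)² - 1*67) - 63) = -69*((49 - 67) - 63) = -69*(-18 - 63) = -69*(-81) = 5589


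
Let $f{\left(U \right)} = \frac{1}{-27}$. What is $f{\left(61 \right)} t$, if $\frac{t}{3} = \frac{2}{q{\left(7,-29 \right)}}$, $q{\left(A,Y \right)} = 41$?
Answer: $- \frac{2}{369} \approx -0.0054201$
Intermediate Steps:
$f{\left(U \right)} = - \frac{1}{27}$
$t = \frac{6}{41}$ ($t = 3 \cdot \frac{2}{41} = \frac{6}{41} \approx 0.14634$)
$f{\left(61 \right)} t = \left(- \frac{1}{27}\right) \frac{6}{41} = - \frac{2}{369}$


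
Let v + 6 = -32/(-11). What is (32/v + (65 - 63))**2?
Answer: 20164/289 ≈ 69.772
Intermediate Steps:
v = -34/11 (v = -6 - 32/(-11) = -6 - 32*(-1/11) = -6 + 32/11 = -34/11 ≈ -3.0909)
(32/v + (65 - 63))**2 = (32/(-34/11) + (65 - 63))**2 = (32*(-11/34) + 2)**2 = (-176/17 + 2)**2 = (-142/17)**2 = 20164/289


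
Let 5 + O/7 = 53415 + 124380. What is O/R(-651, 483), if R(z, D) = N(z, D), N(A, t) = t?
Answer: 7730/3 ≈ 2576.7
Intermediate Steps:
R(z, D) = D
O = 1244530 (O = -35 + 7*(53415 + 124380) = -35 + 7*177795 = -35 + 1244565 = 1244530)
O/R(-651, 483) = 1244530/483 = 1244530*(1/483) = 7730/3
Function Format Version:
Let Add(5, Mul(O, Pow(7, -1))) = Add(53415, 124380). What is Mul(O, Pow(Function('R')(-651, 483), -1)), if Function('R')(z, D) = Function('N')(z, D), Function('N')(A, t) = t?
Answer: Rational(7730, 3) ≈ 2576.7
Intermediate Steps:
Function('R')(z, D) = D
O = 1244530 (O = Add(-35, Mul(7, Add(53415, 124380))) = Add(-35, Mul(7, 177795)) = Add(-35, 1244565) = 1244530)
Mul(O, Pow(Function('R')(-651, 483), -1)) = Mul(1244530, Pow(483, -1)) = Mul(1244530, Rational(1, 483)) = Rational(7730, 3)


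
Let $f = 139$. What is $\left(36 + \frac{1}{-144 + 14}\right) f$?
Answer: $\frac{650381}{130} \approx 5002.9$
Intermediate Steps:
$\left(36 + \frac{1}{-144 + 14}\right) f = \left(36 + \frac{1}{-144 + 14}\right) 139 = \left(36 + \frac{1}{-130}\right) 139 = \left(36 - \frac{1}{130}\right) 139 = \frac{4679}{130} \cdot 139 = \frac{650381}{130}$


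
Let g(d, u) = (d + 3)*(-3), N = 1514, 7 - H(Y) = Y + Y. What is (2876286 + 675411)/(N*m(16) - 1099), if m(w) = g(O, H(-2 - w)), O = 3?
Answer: -3551697/28351 ≈ -125.28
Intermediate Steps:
H(Y) = 7 - 2*Y (H(Y) = 7 - (Y + Y) = 7 - 2*Y)
g(d, u) = -9 - 3*d (g(d, u) = (3 + d)*(-3) = -9 - 3*d)
m(w) = -18 (m(w) = -9 - 3*3 = -9 - 9 = -18)
(2876286 + 675411)/(N*m(16) - 1099) = (2876286 + 675411)/(1514*(-18) - 1099) = 3551697/(-27252 - 1099) = 3551697/(-28351) = 3551697*(-1/28351) = -3551697/28351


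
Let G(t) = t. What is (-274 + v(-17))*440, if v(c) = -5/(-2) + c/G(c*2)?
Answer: -119240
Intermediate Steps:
v(c) = 3 (v(c) = -5/(-2) + c/((c*2)) = -5*(-½) + c/((2*c)) = 5/2 + c*(1/(2*c)) = 5/2 + ½ = 3)
(-274 + v(-17))*440 = (-274 + 3)*440 = -271*440 = -119240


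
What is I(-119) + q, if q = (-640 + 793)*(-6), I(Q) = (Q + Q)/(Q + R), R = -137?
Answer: -117385/128 ≈ -917.07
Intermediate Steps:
I(Q) = 2*Q/(-137 + Q) (I(Q) = (Q + Q)/(Q - 137) = (2*Q)/(-137 + Q) = 2*Q/(-137 + Q))
q = -918 (q = 153*(-6) = -918)
I(-119) + q = 2*(-119)/(-137 - 119) - 918 = 2*(-119)/(-256) - 918 = 2*(-119)*(-1/256) - 918 = 119/128 - 918 = -117385/128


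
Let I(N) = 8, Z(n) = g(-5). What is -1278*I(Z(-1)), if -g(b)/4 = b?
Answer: -10224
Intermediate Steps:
g(b) = -4*b
Z(n) = 20 (Z(n) = -4*(-5) = 20)
-1278*I(Z(-1)) = -1278*8 = -10224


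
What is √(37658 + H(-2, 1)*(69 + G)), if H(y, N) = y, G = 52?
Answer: 2*√9354 ≈ 193.43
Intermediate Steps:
√(37658 + H(-2, 1)*(69 + G)) = √(37658 - 2*(69 + 52)) = √(37658 - 2*121) = √(37658 - 242) = √37416 = 2*√9354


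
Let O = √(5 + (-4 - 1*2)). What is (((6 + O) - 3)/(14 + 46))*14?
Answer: 7/10 + 7*I/30 ≈ 0.7 + 0.23333*I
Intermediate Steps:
O = I (O = √(5 + (-4 - 2)) = √(5 - 6) = √(-1) = I ≈ 1.0*I)
(((6 + O) - 3)/(14 + 46))*14 = (((6 + I) - 3)/(14 + 46))*14 = ((3 + I)/60)*14 = ((3 + I)*(1/60))*14 = (1/20 + I/60)*14 = 7/10 + 7*I/30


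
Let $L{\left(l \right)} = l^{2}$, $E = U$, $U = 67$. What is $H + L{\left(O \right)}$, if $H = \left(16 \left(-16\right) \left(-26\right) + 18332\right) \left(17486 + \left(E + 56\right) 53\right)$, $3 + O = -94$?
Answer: $599846349$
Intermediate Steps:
$O = -97$ ($O = -3 - 94 = -97$)
$E = 67$
$H = 599836940$ ($H = \left(16 \left(-16\right) \left(-26\right) + 18332\right) \left(17486 + \left(67 + 56\right) 53\right) = \left(\left(-256\right) \left(-26\right) + 18332\right) \left(17486 + 123 \cdot 53\right) = \left(6656 + 18332\right) \left(17486 + 6519\right) = 24988 \cdot 24005 = 599836940$)
$H + L{\left(O \right)} = 599836940 + \left(-97\right)^{2} = 599836940 + 9409 = 599846349$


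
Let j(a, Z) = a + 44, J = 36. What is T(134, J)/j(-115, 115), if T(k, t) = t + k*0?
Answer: -36/71 ≈ -0.50704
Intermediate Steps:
T(k, t) = t (T(k, t) = t + 0 = t)
j(a, Z) = 44 + a
T(134, J)/j(-115, 115) = 36/(44 - 115) = 36/(-71) = 36*(-1/71) = -36/71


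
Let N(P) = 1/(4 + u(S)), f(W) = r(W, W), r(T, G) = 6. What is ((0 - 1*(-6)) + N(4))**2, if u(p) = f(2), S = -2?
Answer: 3721/100 ≈ 37.210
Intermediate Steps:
f(W) = 6
u(p) = 6
N(P) = 1/10 (N(P) = 1/(4 + 6) = 1/10)
((0 - 1*(-6)) + N(4))**2 = ((0 - 1*(-6)) + 1/10)**2 = ((0 + 6) + 1/10)**2 = (6 + 1/10)**2 = (61/10)**2 = 3721/100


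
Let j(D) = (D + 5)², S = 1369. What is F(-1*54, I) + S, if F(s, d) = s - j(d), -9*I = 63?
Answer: 1311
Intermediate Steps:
I = -7 (I = -⅑*63 = -7)
j(D) = (5 + D)²
F(s, d) = s - (5 + d)²
F(-1*54, I) + S = (-1*54 - (5 - 7)²) + 1369 = (-54 - 1*(-2)²) + 1369 = (-54 - 1*4) + 1369 = (-54 - 4) + 1369 = -58 + 1369 = 1311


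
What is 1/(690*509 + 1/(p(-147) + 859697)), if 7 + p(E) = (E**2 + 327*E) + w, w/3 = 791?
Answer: 835603/293472129631 ≈ 2.8473e-6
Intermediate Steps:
w = 2373 (w = 3*791 = 2373)
p(E) = 2366 + E**2 + 327*E (p(E) = -7 + ((E**2 + 327*E) + 2373) = -7 + (2373 + E**2 + 327*E) = 2366 + E**2 + 327*E)
1/(690*509 + 1/(p(-147) + 859697)) = 1/(690*509 + 1/((2366 + (-147)**2 + 327*(-147)) + 859697)) = 1/(351210 + 1/((2366 + 21609 - 48069) + 859697)) = 1/(351210 + 1/(-24094 + 859697)) = 1/(351210 + 1/835603) = 1/(293472129631/835603) = 835603/293472129631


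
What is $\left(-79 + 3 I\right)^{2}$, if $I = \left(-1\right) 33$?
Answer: $31684$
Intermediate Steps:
$I = -33$
$\left(-79 + 3 I\right)^{2} = \left(-79 + 3 \left(-33\right)\right)^{2} = \left(-79 - 99\right)^{2} = \left(-178\right)^{2} = 31684$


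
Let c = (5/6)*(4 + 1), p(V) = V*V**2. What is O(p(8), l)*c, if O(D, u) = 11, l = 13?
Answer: 275/6 ≈ 45.833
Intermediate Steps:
p(V) = V**3
c = 25/6 (c = (5*(1/6))*5 = (5/6)*5 = 25/6 ≈ 4.1667)
O(p(8), l)*c = 11*(25/6) = 275/6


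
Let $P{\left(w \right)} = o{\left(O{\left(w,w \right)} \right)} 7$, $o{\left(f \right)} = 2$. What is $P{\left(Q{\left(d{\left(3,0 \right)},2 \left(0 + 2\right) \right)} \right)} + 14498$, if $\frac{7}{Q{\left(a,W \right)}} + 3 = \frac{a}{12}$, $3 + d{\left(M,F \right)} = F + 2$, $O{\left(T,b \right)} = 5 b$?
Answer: $14512$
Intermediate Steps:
$d{\left(M,F \right)} = -1 + F$ ($d{\left(M,F \right)} = -3 + \left(F + 2\right) = -3 + \left(2 + F\right) = -1 + F$)
$Q{\left(a,W \right)} = \frac{7}{-3 + \frac{a}{12}}$
$P{\left(w \right)} = 14$ ($P{\left(w \right)} = 2 \cdot 7 = 14$)
$P{\left(Q{\left(d{\left(3,0 \right)},2 \left(0 + 2\right) \right)} \right)} + 14498 = 14 + 14498 = 14512$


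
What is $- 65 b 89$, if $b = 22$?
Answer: $-127270$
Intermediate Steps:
$- 65 b 89 = \left(-65\right) 22 \cdot 89 = \left(-1430\right) 89 = -127270$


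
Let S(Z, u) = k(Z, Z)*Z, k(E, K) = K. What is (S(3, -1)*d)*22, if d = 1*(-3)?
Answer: -594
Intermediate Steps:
d = -3
S(Z, u) = Z² (S(Z, u) = Z*Z = Z²)
(S(3, -1)*d)*22 = (3²*(-3))*22 = (9*(-3))*22 = -27*22 = -594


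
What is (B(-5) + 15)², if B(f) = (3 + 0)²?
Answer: 576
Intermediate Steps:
B(f) = 9 (B(f) = 3² = 9)
(B(-5) + 15)² = (9 + 15)² = 24² = 576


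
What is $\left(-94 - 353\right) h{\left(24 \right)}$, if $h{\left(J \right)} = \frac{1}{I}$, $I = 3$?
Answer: $-149$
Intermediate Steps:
$h{\left(J \right)} = \frac{1}{3}$
$\left(-94 - 353\right) h{\left(24 \right)} = \left(-94 - 353\right) \frac{1}{3} = \left(-447\right) \frac{1}{3} = -149$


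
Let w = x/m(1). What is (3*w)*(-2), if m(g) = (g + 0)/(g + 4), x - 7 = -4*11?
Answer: 1110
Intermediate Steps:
x = -37 (x = 7 - 4*11 = 7 - 44 = -37)
m(g) = g/(4 + g)
w = -185 (w = -37/(1/(4 + 1)) = -37/(1/5) = -37/(1*(1/5)) = -37/1/5 = -37*5 = -185)
(3*w)*(-2) = (3*(-185))*(-2) = -555*(-2) = 1110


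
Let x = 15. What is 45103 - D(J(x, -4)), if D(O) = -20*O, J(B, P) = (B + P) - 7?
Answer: 45183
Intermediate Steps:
J(B, P) = -7 + B + P
45103 - D(J(x, -4)) = 45103 - (-20)*(-7 + 15 - 4) = 45103 - (-20)*4 = 45103 - 1*(-80) = 45103 + 80 = 45183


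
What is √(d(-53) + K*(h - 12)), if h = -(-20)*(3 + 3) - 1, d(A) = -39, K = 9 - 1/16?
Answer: √14677/4 ≈ 30.287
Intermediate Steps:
K = 143/16 (K = 9 - 1*1/16 = 9 - 1/16 = 143/16 ≈ 8.9375)
h = 119 (h = -(-20)*6 - 1 = -5*(-24) - 1 = 120 - 1 = 119)
√(d(-53) + K*(h - 12)) = √(-39 + 143*(119 - 12)/16) = √(-39 + (143/16)*107) = √(-39 + 15301/16) = √(14677/16) = √14677/4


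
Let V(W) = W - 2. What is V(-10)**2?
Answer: 144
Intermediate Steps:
V(W) = -2 + W
V(-10)**2 = (-2 - 10)**2 = (-12)**2 = 144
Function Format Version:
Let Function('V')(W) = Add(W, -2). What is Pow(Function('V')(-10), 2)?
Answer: 144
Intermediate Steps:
Function('V')(W) = Add(-2, W)
Pow(Function('V')(-10), 2) = Pow(Add(-2, -10), 2) = Pow(-12, 2) = 144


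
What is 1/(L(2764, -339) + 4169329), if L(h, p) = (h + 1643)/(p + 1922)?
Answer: 1583/6600052214 ≈ 2.3985e-7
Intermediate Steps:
L(h, p) = (1643 + h)/(1922 + p)
1/(L(2764, -339) + 4169329) = 1/((1643 + 2764)/(1922 - 339) + 4169329) = 1/(4407/1583 + 4169329) = 1/(6600052214/1583) = 1583/6600052214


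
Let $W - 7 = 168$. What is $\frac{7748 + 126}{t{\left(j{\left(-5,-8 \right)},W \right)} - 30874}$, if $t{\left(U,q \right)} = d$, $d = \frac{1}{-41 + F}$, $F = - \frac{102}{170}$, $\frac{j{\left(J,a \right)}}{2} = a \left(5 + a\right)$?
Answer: $- \frac{1637792}{6421797} \approx -0.25504$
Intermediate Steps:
$W = 175$ ($W = 7 + 168 = 175$)
$j{\left(J,a \right)} = 2 a \left(5 + a\right)$
$F = - \frac{3}{5}$ ($F = \left(-102\right) \frac{1}{170} = - \frac{3}{5} \approx -0.6$)
$d = - \frac{5}{208}$ ($d = \frac{1}{-41 - \frac{3}{5}} = \frac{1}{- \frac{208}{5}} = - \frac{5}{208} \approx -0.024038$)
$t{\left(U,q \right)} = - \frac{5}{208}$
$\frac{7748 + 126}{t{\left(j{\left(-5,-8 \right)},W \right)} - 30874} = \frac{7748 + 126}{- \frac{5}{208} - 30874} = \frac{7874}{- \frac{6421797}{208}} = 7874 \left(- \frac{208}{6421797}\right) = - \frac{1637792}{6421797}$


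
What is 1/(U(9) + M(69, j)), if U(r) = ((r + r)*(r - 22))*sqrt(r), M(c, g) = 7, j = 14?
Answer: -1/695 ≈ -0.0014388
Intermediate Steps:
U(r) = 2*r**(3/2)*(-22 + r) (U(r) = ((2*r)*(-22 + r))*sqrt(r) = (2*r*(-22 + r))*sqrt(r) = 2*r**(3/2)*(-22 + r))
1/(U(9) + M(69, j)) = 1/(2*9**(3/2)*(-22 + 9) + 7) = 1/(2*27*(-13) + 7) = 1/(-702 + 7) = 1/(-695) = -1/695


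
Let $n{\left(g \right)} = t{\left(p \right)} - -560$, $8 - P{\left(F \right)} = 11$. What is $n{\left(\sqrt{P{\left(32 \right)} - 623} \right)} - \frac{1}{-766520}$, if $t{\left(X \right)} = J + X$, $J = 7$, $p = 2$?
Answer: $\frac{436149881}{766520} \approx 569.0$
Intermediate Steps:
$P{\left(F \right)} = -3$ ($P{\left(F \right)} = 8 - 11 = -3$)
$t{\left(X \right)} = 7 + X$
$n{\left(g \right)} = 569$ ($n{\left(g \right)} = \left(7 + 2\right) - -560 = 9 + 560 = 569$)
$n{\left(\sqrt{P{\left(32 \right)} - 623} \right)} - \frac{1}{-766520} = 569 - \frac{1}{-766520} = 569 - - \frac{1}{766520} = 569 + \frac{1}{766520} = \frac{436149881}{766520}$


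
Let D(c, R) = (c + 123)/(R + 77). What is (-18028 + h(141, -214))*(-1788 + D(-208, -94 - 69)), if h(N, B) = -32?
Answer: 32273430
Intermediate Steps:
D(c, R) = (123 + c)/(77 + R)
(-18028 + h(141, -214))*(-1788 + D(-208, -94 - 69)) = (-18028 - 32)*(-1788 + (123 - 208)/(77 + (-94 - 69))) = -18060*(-1788 - 85/(77 - 163)) = -18060*(-1788 - 85/(-86)) = -18060*(-1788 - 1/86*(-85)) = -18060*(-1788 + 85/86) = -18060*(-153683/86) = 32273430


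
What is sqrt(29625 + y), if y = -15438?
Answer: sqrt(14187) ≈ 119.11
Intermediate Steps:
sqrt(29625 + y) = sqrt(29625 - 15438) = sqrt(14187)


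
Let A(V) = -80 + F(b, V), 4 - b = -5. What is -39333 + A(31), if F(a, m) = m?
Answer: -39382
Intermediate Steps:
b = 9 (b = 4 - 1*(-5) = 4 + 5 = 9)
A(V) = -80 + V
-39333 + A(31) = -39333 + (-80 + 31) = -39333 - 49 = -39382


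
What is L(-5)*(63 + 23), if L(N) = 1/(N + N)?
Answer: -43/5 ≈ -8.6000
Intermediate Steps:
L(N) = 1/(2*N)
L(-5)*(63 + 23) = ((½)/(-5))*(63 + 23) = ((½)*(-⅕))*86 = -⅒*86 = -43/5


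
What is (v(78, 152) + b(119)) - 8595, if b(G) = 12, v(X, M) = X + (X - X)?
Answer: -8505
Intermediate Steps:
v(X, M) = X (v(X, M) = X + 0 = X)
(v(78, 152) + b(119)) - 8595 = (78 + 12) - 8595 = 90 - 8595 = -8505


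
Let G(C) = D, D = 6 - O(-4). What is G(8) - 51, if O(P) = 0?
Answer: -45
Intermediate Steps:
D = 6 (D = 6 - 1*0 = 6 + 0 = 6)
G(C) = 6
G(8) - 51 = 6 - 51 = -45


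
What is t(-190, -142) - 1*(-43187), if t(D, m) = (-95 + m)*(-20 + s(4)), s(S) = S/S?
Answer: 47690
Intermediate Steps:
s(S) = 1
t(D, m) = 1805 - 19*m (t(D, m) = (-95 + m)*(-20 + 1) = (-95 + m)*(-19) = 1805 - 19*m)
t(-190, -142) - 1*(-43187) = (1805 - 19*(-142)) - 1*(-43187) = (1805 + 2698) + 43187 = 4503 + 43187 = 47690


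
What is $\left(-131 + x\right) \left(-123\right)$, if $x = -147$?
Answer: $34194$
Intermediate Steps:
$\left(-131 + x\right) \left(-123\right) = \left(-131 - 147\right) \left(-123\right) = \left(-278\right) \left(-123\right) = 34194$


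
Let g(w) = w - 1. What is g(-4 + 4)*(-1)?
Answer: 1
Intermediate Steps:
g(w) = -1 + w
g(-4 + 4)*(-1) = (-1 + (-4 + 4))*(-1) = (-1 + 0)*(-1) = -1*(-1) = 1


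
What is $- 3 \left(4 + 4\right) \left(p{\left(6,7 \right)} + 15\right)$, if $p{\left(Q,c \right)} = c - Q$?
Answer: $-384$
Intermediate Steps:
$- 3 \left(4 + 4\right) \left(p{\left(6,7 \right)} + 15\right) = - 3 \left(4 + 4\right) \left(\left(7 - 6\right) + 15\right) = \left(-3\right) 8 \left(\left(7 - 6\right) + 15\right) = - 24 \left(1 + 15\right) = \left(-24\right) 16 = -384$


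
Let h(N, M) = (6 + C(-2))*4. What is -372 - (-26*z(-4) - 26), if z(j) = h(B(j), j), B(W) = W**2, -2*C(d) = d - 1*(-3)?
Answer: 226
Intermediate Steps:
C(d) = -3/2 - d/2 (C(d) = -(d - 1*(-3))/2 = -(d + 3)/2 = -(3 + d)/2 = -3/2 - d/2)
h(N, M) = 22 (h(N, M) = (6 + (-3/2 - 1/2*(-2)))*4 = (6 + (-3/2 + 1))*4 = (6 - 1/2)*4 = (11/2)*4 = 22)
z(j) = 22
-372 - (-26*z(-4) - 26) = -372 - (-26*22 - 26) = -372 - (-572 - 26) = -372 - 1*(-598) = -372 + 598 = 226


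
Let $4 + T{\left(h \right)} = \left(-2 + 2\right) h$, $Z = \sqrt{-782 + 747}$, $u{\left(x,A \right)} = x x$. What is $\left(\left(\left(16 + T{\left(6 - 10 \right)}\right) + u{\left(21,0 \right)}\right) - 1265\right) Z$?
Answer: $- 812 i \sqrt{35} \approx - 4803.9 i$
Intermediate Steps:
$u{\left(x,A \right)} = x^{2}$
$Z = i \sqrt{35}$ ($Z = \sqrt{-35} = i \sqrt{35} \approx 5.9161 i$)
$T{\left(h \right)} = -4$ ($T{\left(h \right)} = -4 + \left(-2 + 2\right) h = -4 + 0 h = -4 + 0 = -4$)
$\left(\left(\left(16 + T{\left(6 - 10 \right)}\right) + u{\left(21,0 \right)}\right) - 1265\right) Z = \left(\left(\left(16 - 4\right) + 21^{2}\right) - 1265\right) i \sqrt{35} = \left(\left(12 + 441\right) - 1265\right) i \sqrt{35} = \left(453 - 1265\right) i \sqrt{35} = - 812 i \sqrt{35}$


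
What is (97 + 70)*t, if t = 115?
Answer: 19205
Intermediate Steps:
(97 + 70)*t = (97 + 70)*115 = 167*115 = 19205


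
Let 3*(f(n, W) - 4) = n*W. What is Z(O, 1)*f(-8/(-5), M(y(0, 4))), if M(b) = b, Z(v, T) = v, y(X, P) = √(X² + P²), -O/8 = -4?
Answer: 2944/15 ≈ 196.27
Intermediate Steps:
O = 32 (O = -8*(-4) = 32)
y(X, P) = √(P² + X²)
f(n, W) = 4 + W*n/3 (f(n, W) = 4 + (n*W)/3 = 4 + (W*n)/3 = 4 + W*n/3)
Z(O, 1)*f(-8/(-5), M(y(0, 4))) = 32*(4 + √(4² + 0²)*(-8/(-5))/3) = 32*(4 + √(16 + 0)*(-8*(-⅕))/3) = 32*(4 + (⅓)*√16*(8/5)) = 32*(4 + (⅓)*4*(8/5)) = 32*(4 + 32/15) = 32*(92/15) = 2944/15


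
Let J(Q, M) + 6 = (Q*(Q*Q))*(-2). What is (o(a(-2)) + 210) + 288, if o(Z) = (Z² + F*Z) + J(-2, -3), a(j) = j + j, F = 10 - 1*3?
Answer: 496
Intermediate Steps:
J(Q, M) = -6 - 2*Q³ (J(Q, M) = -6 + (Q*(Q*Q))*(-2) = -6 + (Q*Q²)*(-2) = -6 + Q³*(-2) = -6 - 2*Q³)
F = 7 (F = 10 - 3 = 7)
a(j) = 2*j
o(Z) = 10 + Z² + 7*Z (o(Z) = (Z² + 7*Z) + (-6 - 2*(-2)³) = (Z² + 7*Z) + (-6 - 2*(-8)) = (Z² + 7*Z) + (-6 + 16) = (Z² + 7*Z) + 10 = 10 + Z² + 7*Z)
(o(a(-2)) + 210) + 288 = ((10 + (2*(-2))² + 7*(2*(-2))) + 210) + 288 = ((10 + (-4)² + 7*(-4)) + 210) + 288 = ((10 + 16 - 28) + 210) + 288 = (-2 + 210) + 288 = 208 + 288 = 496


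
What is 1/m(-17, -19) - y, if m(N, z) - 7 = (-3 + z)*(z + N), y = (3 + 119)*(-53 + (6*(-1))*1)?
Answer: 5751203/799 ≈ 7198.0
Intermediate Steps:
y = -7198 (y = 122*(-53 - 6*1) = 122*(-53 - 6) = 122*(-59) = -7198)
m(N, z) = 7 + (-3 + z)*(N + z) (m(N, z) = 7 + (-3 + z)*(z + N) = 7 + (-3 + z)*(N + z))
1/m(-17, -19) - y = 1/(7 + (-19)**2 - 3*(-17) - 3*(-19) - 17*(-19)) - 1*(-7198) = 1/(7 + 361 + 51 + 57 + 323) + 7198 = 1/799 + 7198 = 5751203/799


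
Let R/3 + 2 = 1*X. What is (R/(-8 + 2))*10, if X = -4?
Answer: 30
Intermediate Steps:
R = -18 (R = -6 + 3*(1*(-4)) = -6 + 3*(-4) = -6 - 12 = -18)
(R/(-8 + 2))*10 = -18/(-8 + 2)*10 = -18/(-6)*10 = -18*(-⅙)*10 = 3*10 = 30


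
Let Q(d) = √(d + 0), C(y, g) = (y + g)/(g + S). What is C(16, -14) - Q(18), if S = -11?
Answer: -2/25 - 3*√2 ≈ -4.3226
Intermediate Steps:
C(y, g) = (g + y)/(-11 + g) (C(y, g) = (y + g)/(g - 11) = (g + y)/(-11 + g))
Q(d) = √d
C(16, -14) - Q(18) = (-14 + 16)/(-11 - 14) - √18 = 2/(-25) - 3*√2 = -1/25*2 - 3*√2 = -2/25 - 3*√2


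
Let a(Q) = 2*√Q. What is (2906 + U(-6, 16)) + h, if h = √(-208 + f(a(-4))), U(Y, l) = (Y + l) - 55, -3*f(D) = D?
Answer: 2861 + 2*√(-468 - 3*I)/3 ≈ 2861.0 - 14.422*I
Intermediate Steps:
f(D) = -D/3
U(Y, l) = -55 + Y + l
h = √(-208 - 4*I/3) (h = √(-208 - 2*√(-4)/3) = √(-208 - 2*2*I/3) = √(-208 - 4*I/3) ≈ 0.04622 - 14.422*I)
(2906 + U(-6, 16)) + h = (2906 + (-55 - 6 + 16)) + 2*√(-468 - 3*I)/3 = (2906 - 45) + 2*√(-468 - 3*I)/3 = 2861 + 2*√(-468 - 3*I)/3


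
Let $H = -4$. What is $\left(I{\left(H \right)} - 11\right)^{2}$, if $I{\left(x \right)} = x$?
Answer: $225$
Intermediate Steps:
$\left(I{\left(H \right)} - 11\right)^{2} = \left(-4 - 11\right)^{2} = \left(-15\right)^{2} = 225$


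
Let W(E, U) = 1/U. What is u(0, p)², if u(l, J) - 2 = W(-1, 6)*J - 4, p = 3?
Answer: 9/4 ≈ 2.2500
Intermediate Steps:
u(l, J) = -2 + J/6 (u(l, J) = 2 + (J/6 - 4) = 2 + (-4 + J/6) = -2 + J/6)
u(0, p)² = (-2 + (⅙)*3)² = (-2 + ½)² = (-3/2)² = 9/4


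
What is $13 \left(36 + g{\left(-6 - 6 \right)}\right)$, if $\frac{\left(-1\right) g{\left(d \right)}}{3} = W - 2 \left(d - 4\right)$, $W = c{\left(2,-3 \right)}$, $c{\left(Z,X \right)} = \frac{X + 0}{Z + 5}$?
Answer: $- \frac{5343}{7} \approx -763.29$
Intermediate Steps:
$c{\left(Z,X \right)} = \frac{X}{5 + Z}$
$W = - \frac{3}{7}$ ($W = - \frac{3}{5 + 2} = - \frac{3}{7} \approx -0.42857$)
$g{\left(d \right)} = - \frac{159}{7} + 6 d$ ($g{\left(d \right)} = - 3 \left(- \frac{3}{7} - 2 \left(d - 4\right)\right) = - 3 \left(- \frac{3}{7} - 2 \left(-4 + d\right)\right) = - 3 \left(- \frac{3}{7} - \left(-8 + 2 d\right)\right) = - 3 \left(\frac{53}{7} - 2 d\right) = - \frac{159}{7} + 6 d$)
$13 \left(36 + g{\left(-6 - 6 \right)}\right) = 13 \left(36 + \left(- \frac{159}{7} + 6 \left(-6 - 6\right)\right)\right) = 13 \left(36 + \left(- \frac{159}{7} + 6 \left(-12\right)\right)\right) = 13 \left(36 - \frac{663}{7}\right) = 13 \left(- \frac{411}{7}\right) = - \frac{5343}{7}$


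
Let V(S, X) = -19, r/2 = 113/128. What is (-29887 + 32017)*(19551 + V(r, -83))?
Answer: 41603160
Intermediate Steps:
r = 113/64 (r = 2*(113/128) = 113/64 ≈ 1.7656)
(-29887 + 32017)*(19551 + V(r, -83)) = (-29887 + 32017)*(19551 - 19) = 2130*19532 = 41603160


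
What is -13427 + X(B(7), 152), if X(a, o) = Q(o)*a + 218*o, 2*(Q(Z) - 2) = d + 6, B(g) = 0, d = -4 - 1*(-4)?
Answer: 19709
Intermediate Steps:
d = 0 (d = -4 + 4 = 0)
Q(Z) = 5 (Q(Z) = 2 + (0 + 6)/2 = 2 + (1/2)*6 = 2 + 3 = 5)
X(a, o) = 5*a + 218*o
-13427 + X(B(7), 152) = -13427 + (5*0 + 218*152) = -13427 + (0 + 33136) = -13427 + 33136 = 19709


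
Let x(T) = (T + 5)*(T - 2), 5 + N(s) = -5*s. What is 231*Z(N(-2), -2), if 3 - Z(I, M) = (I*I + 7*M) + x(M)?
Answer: 924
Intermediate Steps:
N(s) = -5 - 5*s
x(T) = (-2 + T)*(5 + T) (x(T) = (5 + T)*(-2 + T) = (-2 + T)*(5 + T))
Z(I, M) = 13 - I² - M² - 10*M (Z(I, M) = 3 - ((I*I + 7*M) + (-10 + M² + 3*M)) = 3 - ((I² + 7*M) + (-10 + M² + 3*M)) = 3 - (-10 + I² + M² + 10*M) = 3 + (10 - I² - M² - 10*M) = 13 - I² - M² - 10*M)
231*Z(N(-2), -2) = 231*(13 - (-5 - 5*(-2))² - 1*(-2)² - 10*(-2)) = 231*(13 - (-5 + 10)² - 1*4 + 20) = 231*(13 - 1*5² - 4 + 20) = 231*(13 - 1*25 - 4 + 20) = 231*(13 - 25 - 4 + 20) = 231*4 = 924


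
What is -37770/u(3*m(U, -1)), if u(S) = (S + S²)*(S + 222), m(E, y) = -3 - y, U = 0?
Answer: -1259/216 ≈ -5.8287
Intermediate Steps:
u(S) = (222 + S)*(S + S²) (u(S) = (S + S²)*(222 + S) = (222 + S)*(S + S²))
-37770/u(3*m(U, -1)) = -37770*1/(3*(-3 - 1*(-1))*(222 + (3*(-3 - 1*(-1)))² + 223*(3*(-3 - 1*(-1))))) = -37770*1/(3*(-3 + 1)*(222 + (3*(-3 + 1))² + 223*(3*(-3 + 1)))) = -37770*(-1/(6*(222 + (3*(-2))² + 223*(3*(-2))))) = -37770*(-1/(6*(222 + (-6)² + 223*(-6)))) = -37770*(-1/(6*(222 + 36 - 1338))) = -37770/((-6*(-1080))) = -37770/6480 = -37770*1/6480 = -1259/216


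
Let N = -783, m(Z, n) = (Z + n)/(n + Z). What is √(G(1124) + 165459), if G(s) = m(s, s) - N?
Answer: √166243 ≈ 407.73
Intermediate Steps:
m(Z, n) = 1 (m(Z, n) = (Z + n)/(Z + n) = 1)
G(s) = 784 (G(s) = 1 - 1*(-783) = 1 + 783 = 784)
√(G(1124) + 165459) = √(784 + 165459) = √166243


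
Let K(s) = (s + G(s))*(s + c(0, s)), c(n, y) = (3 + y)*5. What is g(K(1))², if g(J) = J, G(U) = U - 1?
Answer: 441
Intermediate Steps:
c(n, y) = 15 + 5*y
G(U) = -1 + U
K(s) = (-1 + 2*s)*(15 + 6*s) (K(s) = (s + (-1 + s))*(s + (15 + 5*s)) = (-1 + 2*s)*(15 + 6*s))
g(K(1))² = (-15 + 12*1² + 24*1)² = (-15 + 12*1 + 24)² = (-15 + 12 + 24)² = 21² = 441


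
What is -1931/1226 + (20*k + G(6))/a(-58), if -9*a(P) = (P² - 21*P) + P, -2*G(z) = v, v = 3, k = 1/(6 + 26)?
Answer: -11634919/7395232 ≈ -1.5733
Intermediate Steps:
k = 1/32 ≈ 0.031250
G(z) = -3/2 (G(z) = -½*3 = -3/2)
a(P) = -P²/9 + 20*P/9 (a(P) = -((P² - 21*P) + P)/9 = -(P² - 20*P)/9 = -P²/9 + 20*P/9)
-1931/1226 + (20*k + G(6))/a(-58) = -1931/1226 + (20*(1/32) - 3/2)/(((⅑)*(-58)*(20 - 1*(-58)))) = -1931*1/1226 + (5/8 - 3/2)/(((⅑)*(-58)*(20 + 58))) = -1931/1226 - 7/(8*((⅑)*(-58)*78)) = -1931/1226 - 7/(8*(-1508/3)) = -1931/1226 - 7/8*(-3/1508) = -1931/1226 + 21/12064 = -11634919/7395232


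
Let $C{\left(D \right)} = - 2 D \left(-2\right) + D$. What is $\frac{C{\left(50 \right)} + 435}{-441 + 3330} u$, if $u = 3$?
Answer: $\frac{685}{963} \approx 0.71132$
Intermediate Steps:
$C{\left(D \right)} = 5 D$ ($C{\left(D \right)} = 4 D + D = 5 D$)
$\frac{C{\left(50 \right)} + 435}{-441 + 3330} u = \frac{5 \cdot 50 + 435}{-441 + 3330} \cdot 3 = \frac{250 + 435}{2889} \cdot 3 = 685 \cdot \frac{1}{2889} \cdot 3 = \frac{685}{2889} \cdot 3 = \frac{685}{963}$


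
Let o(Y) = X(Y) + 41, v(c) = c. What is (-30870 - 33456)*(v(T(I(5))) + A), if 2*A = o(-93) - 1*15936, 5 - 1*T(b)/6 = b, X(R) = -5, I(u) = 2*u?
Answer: 513321480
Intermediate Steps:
T(b) = 30 - 6*b
o(Y) = 36 (o(Y) = -5 + 41 = 36)
A = -7950 (A = (36 - 1*15936)/2 = (36 - 15936)/2 = (½)*(-15900) = -7950)
(-30870 - 33456)*(v(T(I(5))) + A) = (-30870 - 33456)*((30 - 12*5) - 7950) = -64326*((30 - 6*10) - 7950) = -64326*((30 - 60) - 7950) = -64326*(-30 - 7950) = -64326*(-7980) = 513321480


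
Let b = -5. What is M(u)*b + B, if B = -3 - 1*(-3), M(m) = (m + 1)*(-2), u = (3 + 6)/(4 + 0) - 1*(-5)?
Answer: 165/2 ≈ 82.500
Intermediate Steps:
u = 29/4 (u = 9/4 + 5 = 29/4 ≈ 7.2500)
M(m) = -2 - 2*m (M(m) = (1 + m)*(-2) = -2 - 2*m)
B = 0 (B = -3 + 3 = 0)
M(u)*b + B = (-2 - 2*29/4)*(-5) + 0 = (-2 - 29/2)*(-5) + 0 = -33/2*(-5) + 0 = 165/2 + 0 = 165/2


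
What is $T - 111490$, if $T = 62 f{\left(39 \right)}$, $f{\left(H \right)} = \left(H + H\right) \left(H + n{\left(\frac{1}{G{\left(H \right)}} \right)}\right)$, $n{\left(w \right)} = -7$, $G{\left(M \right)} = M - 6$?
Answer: $43262$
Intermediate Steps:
$G{\left(M \right)} = -6 + M$ ($G{\left(M \right)} = M - 6 = -6 + M$)
$f{\left(H \right)} = 2 H \left(-7 + H\right)$ ($f{\left(H \right)} = \left(H + H\right) \left(H - 7\right) = 2 H \left(-7 + H\right)$)
$T = 154752$ ($T = 62 \cdot 2 \cdot 39 \left(-7 + 39\right) = 62 \cdot 2 \cdot 39 \cdot 32 = 62 \cdot 2496 = 154752$)
$T - 111490 = 154752 - 111490 = 43262$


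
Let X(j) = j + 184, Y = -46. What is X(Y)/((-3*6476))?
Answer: -23/3238 ≈ -0.0071032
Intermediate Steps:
X(j) = 184 + j
X(Y)/((-3*6476)) = (184 - 46)/((-3*6476)) = 138/(-19428) = 138*(-1/19428) = -23/3238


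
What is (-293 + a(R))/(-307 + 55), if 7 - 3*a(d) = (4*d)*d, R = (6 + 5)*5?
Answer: 1081/63 ≈ 17.159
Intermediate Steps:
R = 55 (R = 11*5 = 55)
a(d) = 7/3 - 4*d²/3 (a(d) = 7/3 - 4*d*d/3 = 7/3 - 4*d²/3)
(-293 + a(R))/(-307 + 55) = (-293 + (7/3 - 4/3*55²))/(-307 + 55) = (-293 + (7/3 - 4/3*3025))/(-252) = (-293 + (7/3 - 12100/3))*(-1/252) = (-293 - 4031)*(-1/252) = -4324*(-1/252) = 1081/63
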